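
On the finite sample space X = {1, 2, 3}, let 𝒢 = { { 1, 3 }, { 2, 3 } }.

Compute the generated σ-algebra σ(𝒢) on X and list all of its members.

Begin from { {}, { 1, 3 }, { 2, 3 }, X } (that is, 𝒢 plus ∅ and X).
Pass 1. New:
  { 1 }  = ᶜ of { 2, 3 }
  { 2 }  = ᶜ of { 1, 3 }
  (now 6)
Pass 2 (1 new):
  { 1, 2 }  = { 2 } ∪ { 1 }
  (now 7)
Pass 3 (1 new):
  { 3 }  = ᶜ of { 1, 2 }
  (now 8)
Pass 4: stable.

σ(𝒢) = { {}, { 1 }, { 2 }, { 3 }, { 1, 2 }, { 1, 3 }, { 2, 3 }, X }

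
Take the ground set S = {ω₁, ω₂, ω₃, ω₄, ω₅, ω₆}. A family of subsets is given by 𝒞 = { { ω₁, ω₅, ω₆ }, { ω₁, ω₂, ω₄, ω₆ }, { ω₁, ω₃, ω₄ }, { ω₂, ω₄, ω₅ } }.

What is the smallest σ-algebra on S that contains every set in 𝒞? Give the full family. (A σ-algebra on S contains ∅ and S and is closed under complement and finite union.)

Begin from { ∅, { ω₁, ω₃, ω₄ }, { ω₁, ω₅, ω₆ }, { ω₂, ω₄, ω₅ }, { ω₁, ω₂, ω₄, ω₆ }, S } (that is, 𝒞 plus ∅ and S).
Iteration 1 (8 new):
  { ω₃, ω₅ }  = S∖{ ω₁, ω₂, ω₄, ω₆ }
  { ω₁, ω₃, ω₆ }  = S∖{ ω₂, ω₄, ω₅ }
  { ω₂, ω₃, ω₄ }  = S∖{ ω₁, ω₅, ω₆ }
  { ω₂, ω₅, ω₆ }  = S∖{ ω₁, ω₃, ω₄ }
  { ω₁, ω₂, ω₃, ω₄, ω₅ }  = { ω₁, ω₃, ω₄ } ∪ { ω₂, ω₄, ω₅ }
  { ω₁, ω₂, ω₃, ω₄, ω₆ }  = { ω₁, ω₃, ω₄ } ∪ { ω₁, ω₂, ω₄, ω₆ }
  { ω₁, ω₂, ω₄, ω₅, ω₆ }  = { ω₁, ω₂, ω₄, ω₆ } ∪ { ω₁, ω₅, ω₆ }
  { ω₁, ω₃, ω₄, ω₅, ω₆ }  = { ω₁, ω₃, ω₄ } ∪ { ω₁, ω₅, ω₆ }
Iteration 2: 14 new —
  { ω₂ }  = S∖{ ω₁, ω₃, ω₄, ω₅, ω₆ }
  { ω₃ }  = S∖{ ω₁, ω₂, ω₄, ω₅, ω₆ }
  { ω₅ }  = S∖{ ω₁, ω₂, ω₃, ω₄, ω₆ }
  { ω₆ }  = S∖{ ω₁, ω₂, ω₃, ω₄, ω₅ }
  { ω₁, ω₂, ω₃, ω₄ }  = { ω₂, ω₃, ω₄ } ∪ { ω₁, ω₃, ω₄ }
  { ω₁, ω₂, ω₅, ω₆ }  = { ω₂, ω₅, ω₆ } ∪ { ω₁, ω₅, ω₆ }
  { ω₁, ω₃, ω₄, ω₅ }  = { ω₁, ω₃, ω₄ } ∪ { ω₃, ω₅ }
  { ω₁, ω₃, ω₄, ω₆ }  = { ω₁, ω₃, ω₆ } ∪ { ω₁, ω₃, ω₄ }
  { ω₁, ω₃, ω₅, ω₆ }  = { ω₁, ω₃, ω₆ } ∪ { ω₁, ω₅, ω₆ }
  { ω₂, ω₃, ω₄, ω₅ }  = { ω₂, ω₃, ω₄ } ∪ { ω₃, ω₅ }
  { ω₂, ω₃, ω₅, ω₆ }  = { ω₂, ω₅, ω₆ } ∪ { ω₃, ω₅ }
  { ω₂, ω₄, ω₅, ω₆ }  = { ω₂, ω₅, ω₆ } ∪ { ω₂, ω₄, ω₅ }
  { ω₁, ω₂, ω₃, ω₅, ω₆ }  = { ω₁, ω₃, ω₆ } ∪ { ω₂, ω₅, ω₆ }
  { ω₂, ω₃, ω₄, ω₅, ω₆ }  = { ω₂, ω₃, ω₄ } ∪ { ω₂, ω₅, ω₆ }
Iteration 3: +16 →
  { ω₁ }  = S∖{ ω₂, ω₃, ω₄, ω₅, ω₆ }
  { ω₄ }  = S∖{ ω₁, ω₂, ω₃, ω₅, ω₆ }
  { ω₁, ω₃ }  = S∖{ ω₂, ω₄, ω₅, ω₆ }
  { ω₁, ω₄ }  = S∖{ ω₂, ω₃, ω₅, ω₆ }
  { ω₁, ω₆ }  = S∖{ ω₂, ω₃, ω₄, ω₅ }
  { ω₂, ω₃ }  = { ω₂ } ∪ { ω₃ }
  { ω₂, ω₄ }  = S∖{ ω₁, ω₃, ω₅, ω₆ }
  { ω₂, ω₅ }  = S∖{ ω₁, ω₃, ω₄, ω₆ }
  { ω₂, ω₆ }  = S∖{ ω₁, ω₃, ω₄, ω₅ }
  { ω₃, ω₄ }  = S∖{ ω₁, ω₂, ω₅, ω₆ }
  { ω₃, ω₆ }  = { ω₆ } ∪ { ω₃ }
  { ω₅, ω₆ }  = S∖{ ω₁, ω₂, ω₃, ω₄ }
  { ω₂, ω₃, ω₅ }  = { ω₂ } ∪ { ω₃, ω₅ }
  { ω₃, ω₅, ω₆ }  = { ω₃, ω₅ } ∪ { ω₆ }
  { ω₁, ω₂, ω₃, ω₆ }  = { ω₁, ω₃, ω₆ } ∪ { ω₂ }
  { ω₂, ω₃, ω₄, ω₆ }  = { ω₂, ω₃, ω₄ } ∪ { ω₆ }
Iteration 4. New:
  { ω₁, ω₂ }  = { ω₂ } ∪ { ω₁ }
  { ω₁, ω₅ }  = S∖{ ω₂, ω₃, ω₄, ω₆ }
  { ω₄, ω₅ }  = S∖{ ω₁, ω₂, ω₃, ω₆ }
  { ω₄, ω₆ }  = { ω₄ } ∪ { ω₆ }
  { ω₁, ω₂, ω₃ }  = { ω₂ } ∪ { ω₁, ω₃ }
  { ω₁, ω₂, ω₄ }  = S∖{ ω₃, ω₅, ω₆ }
  { ω₁, ω₂, ω₅ }  = { ω₁ } ∪ { ω₂, ω₅ }
  { ω₁, ω₂, ω₆ }  = { ω₁, ω₆ } ∪ { ω₂ }
  { ω₁, ω₃, ω₅ }  = { ω₁, ω₃ } ∪ { ω₃, ω₅ }
  { ω₁, ω₄, ω₅ }  = { ω₁, ω₄ } ∪ { ω₅ }
  { ω₁, ω₄, ω₆ }  = S∖{ ω₂, ω₃, ω₅ }
  { ω₂, ω₃, ω₆ }  = { ω₂ } ∪ { ω₃, ω₆ }
  { ω₂, ω₄, ω₆ }  = { ω₂, ω₆ } ∪ { ω₄ }
  { ω₃, ω₄, ω₅ }  = { ω₃, ω₄ } ∪ { ω₃, ω₅ }
  { ω₃, ω₄, ω₆ }  = { ω₃, ω₄ } ∪ { ω₃, ω₆ }
  { ω₄, ω₅, ω₆ }  = { ω₄ } ∪ { ω₅, ω₆ }
  { ω₁, ω₂, ω₃, ω₅ }  = { ω₁, ω₃ } ∪ { ω₂, ω₅ }
  { ω₁, ω₂, ω₄, ω₅ }  = S∖{ ω₃, ω₆ }
  { ω₁, ω₄, ω₅, ω₆ }  = S∖{ ω₂, ω₃ }
  { ω₃, ω₄, ω₅, ω₆ }  = { ω₃, ω₄ } ∪ { ω₅, ω₆ }
Iteration 5: closed — nothing new.

|σ(𝒞)| = 64.  σ(𝒞) = { ∅, { ω₁ }, { ω₂ }, { ω₃ }, { ω₄ }, { ω₅ }, { ω₆ }, { ω₁, ω₂ }, { ω₁, ω₃ }, { ω₁, ω₄ }, { ω₁, ω₅ }, { ω₁, ω₆ }, { ω₂, ω₃ }, { ω₂, ω₄ }, { ω₂, ω₅ }, { ω₂, ω₆ }, { ω₃, ω₄ }, { ω₃, ω₅ }, { ω₃, ω₆ }, { ω₄, ω₅ }, { ω₄, ω₆ }, { ω₅, ω₆ }, { ω₁, ω₂, ω₃ }, { ω₁, ω₂, ω₄ }, { ω₁, ω₂, ω₅ }, { ω₁, ω₂, ω₆ }, { ω₁, ω₃, ω₄ }, { ω₁, ω₃, ω₅ }, { ω₁, ω₃, ω₆ }, { ω₁, ω₄, ω₅ }, { ω₁, ω₄, ω₆ }, { ω₁, ω₅, ω₆ }, { ω₂, ω₃, ω₄ }, { ω₂, ω₃, ω₅ }, { ω₂, ω₃, ω₆ }, { ω₂, ω₄, ω₅ }, { ω₂, ω₄, ω₆ }, { ω₂, ω₅, ω₆ }, { ω₃, ω₄, ω₅ }, { ω₃, ω₄, ω₆ }, { ω₃, ω₅, ω₆ }, { ω₄, ω₅, ω₆ }, { ω₁, ω₂, ω₃, ω₄ }, { ω₁, ω₂, ω₃, ω₅ }, { ω₁, ω₂, ω₃, ω₆ }, { ω₁, ω₂, ω₄, ω₅ }, { ω₁, ω₂, ω₄, ω₆ }, { ω₁, ω₂, ω₅, ω₆ }, { ω₁, ω₃, ω₄, ω₅ }, { ω₁, ω₃, ω₄, ω₆ }, { ω₁, ω₃, ω₅, ω₆ }, { ω₁, ω₄, ω₅, ω₆ }, { ω₂, ω₃, ω₄, ω₅ }, { ω₂, ω₃, ω₄, ω₆ }, { ω₂, ω₃, ω₅, ω₆ }, { ω₂, ω₄, ω₅, ω₆ }, { ω₃, ω₄, ω₅, ω₆ }, { ω₁, ω₂, ω₃, ω₄, ω₅ }, { ω₁, ω₂, ω₃, ω₄, ω₆ }, { ω₁, ω₂, ω₃, ω₅, ω₆ }, { ω₁, ω₂, ω₄, ω₅, ω₆ }, { ω₁, ω₃, ω₄, ω₅, ω₆ }, { ω₂, ω₃, ω₄, ω₅, ω₆ }, S }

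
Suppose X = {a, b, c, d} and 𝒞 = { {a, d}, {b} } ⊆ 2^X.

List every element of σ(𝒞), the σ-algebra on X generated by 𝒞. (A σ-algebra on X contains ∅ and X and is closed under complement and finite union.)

|σ(𝒞)| = 8.  σ(𝒞) = { ∅, {b}, {c}, {a, d}, {b, c}, {a, b, d}, {a, c, d}, X }

Working:
Begin from { ∅, {b}, {a, d}, X } (that is, 𝒞 plus ∅ and X).
Round 1 (3 new):
  {b, c}  = X∖{a, d}
  {a, b, d}  = {b} ∪ {a, d}
  {a, c, d}  = X∖{b}
Round 2: +1 →
  {c}  = X∖{a, b, d}
Round 3: no new sets; the family is a σ-algebra.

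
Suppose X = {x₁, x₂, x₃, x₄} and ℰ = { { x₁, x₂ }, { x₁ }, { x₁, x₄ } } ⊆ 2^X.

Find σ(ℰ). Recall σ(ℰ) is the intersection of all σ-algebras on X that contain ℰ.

σ(ℰ) (16 sets): { ∅, { x₁ }, { x₂ }, { x₃ }, { x₄ }, { x₁, x₂ }, { x₁, x₃ }, { x₁, x₄ }, { x₂, x₃ }, { x₂, x₄ }, { x₃, x₄ }, { x₁, x₂, x₃ }, { x₁, x₂, x₄ }, { x₁, x₃, x₄ }, { x₂, x₃, x₄ }, X }

Derivation:
Start: ℰ ∪ {∅, X} = { ∅, { x₁ }, { x₁, x₂ }, { x₁, x₄ }, X }.
Pass 1: +4 →
  { x₂, x₃ }  = X∖{ x₁, x₄ }
  { x₃, x₄ }  = X∖{ x₁, x₂ }
  { x₁, x₂, x₄ }  = { x₁, x₄ } ∪ { x₁, x₂ }
  { x₂, x₃, x₄ }  = X∖{ x₁ }
Pass 2 (3 new):
  { x₃ }  = X∖{ x₁, x₂, x₄ }
  { x₁, x₂, x₃ }  = { x₁, x₂ } ∪ { x₂, x₃ }
  { x₁, x₃, x₄ }  = { x₃, x₄ } ∪ { x₁, x₄ }
Pass 3. New:
  { x₂ }  = X∖{ x₁, x₃, x₄ }
  { x₄ }  = X∖{ x₁, x₂, x₃ }
  { x₁, x₃ }  = { x₃ } ∪ { x₁ }
Pass 4 (1 new):
  { x₂, x₄ }  = X∖{ x₁, x₃ }
Pass 5: closed — nothing new.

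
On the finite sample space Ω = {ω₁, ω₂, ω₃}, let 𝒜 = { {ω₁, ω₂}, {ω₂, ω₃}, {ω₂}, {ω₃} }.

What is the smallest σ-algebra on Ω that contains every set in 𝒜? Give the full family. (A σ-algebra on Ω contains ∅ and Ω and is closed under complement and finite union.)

Begin from { {}, {ω₂}, {ω₃}, {ω₁, ω₂}, {ω₂, ω₃}, Ω } (that is, 𝒜 plus ∅ and Ω).
Round 1: +2 →
  {ω₁}  = Ω∖{ω₂, ω₃}
  {ω₁, ω₃}  = Ω∖{ω₂}
  (now 8)
Round 2: no new sets; the family is a σ-algebra.

σ(𝒜) = { {}, {ω₁}, {ω₂}, {ω₃}, {ω₁, ω₂}, {ω₁, ω₃}, {ω₂, ω₃}, Ω }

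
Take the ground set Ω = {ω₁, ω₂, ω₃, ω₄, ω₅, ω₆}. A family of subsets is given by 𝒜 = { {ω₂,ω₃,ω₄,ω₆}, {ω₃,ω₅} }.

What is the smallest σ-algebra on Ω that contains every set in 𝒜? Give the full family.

σ(𝒜) = { {}, {ω₁}, {ω₃}, {ω₅}, {ω₁,ω₃}, {ω₁,ω₅}, {ω₃,ω₅}, {ω₁,ω₃,ω₅}, {ω₂,ω₄,ω₆}, {ω₁,ω₂,ω₄,ω₆}, {ω₂,ω₃,ω₄,ω₆}, {ω₂,ω₄,ω₅,ω₆}, {ω₁,ω₂,ω₃,ω₄,ω₆}, {ω₁,ω₂,ω₄,ω₅,ω₆}, {ω₂,ω₃,ω₄,ω₅,ω₆}, Ω }

Check:
Initial family (4 sets): { {}, {ω₃,ω₅}, {ω₂,ω₃,ω₄,ω₆}, Ω }.
Pass 1: 3 new —
  {ω₁,ω₅}  = {ω₂,ω₃,ω₄,ω₆}ᶜ
  {ω₁,ω₂,ω₄,ω₆}  = {ω₃,ω₅}ᶜ
  {ω₂,ω₃,ω₄,ω₅,ω₆}  = {ω₂,ω₃,ω₄,ω₆} ∪ {ω₃,ω₅}
  [7 total]
Pass 2 (4 new):
  {ω₁}  = {ω₂,ω₃,ω₄,ω₅,ω₆}ᶜ
  {ω₁,ω₃,ω₅}  = {ω₁,ω₅} ∪ {ω₃,ω₅}
  {ω₁,ω₂,ω₃,ω₄,ω₆}  = {ω₁,ω₂,ω₄,ω₆} ∪ {ω₂,ω₃,ω₄,ω₆}
  {ω₁,ω₂,ω₄,ω₅,ω₆}  = {ω₁,ω₂,ω₄,ω₆} ∪ {ω₁,ω₅}
  [11 total]
Pass 3 adds 3:
  {ω₃}  = {ω₁,ω₂,ω₄,ω₅,ω₆}ᶜ
  {ω₅}  = {ω₁,ω₂,ω₃,ω₄,ω₆}ᶜ
  {ω₂,ω₄,ω₆}  = {ω₁,ω₃,ω₅}ᶜ
  [14 total]
Pass 4 adds 2:
  {ω₁,ω₃}  = {ω₃} ∪ {ω₁}
  {ω₂,ω₄,ω₅,ω₆}  = {ω₂,ω₄,ω₆} ∪ {ω₅}
  [16 total]
Pass 5: already closed under ᶜ and ∪.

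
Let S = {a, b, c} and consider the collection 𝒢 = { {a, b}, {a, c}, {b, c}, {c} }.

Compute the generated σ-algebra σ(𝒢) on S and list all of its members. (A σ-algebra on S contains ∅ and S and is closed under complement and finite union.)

Answer: σ(𝒢) = { ∅, {a}, {b}, {c}, {a, b}, {a, c}, {b, c}, S }

Trace:
Take S₀ = 𝒢 ∪ {∅, S} = { ∅, {c}, {a, b}, {a, c}, {b, c}, S }.
Round 1 adds 2:
  {a}  = {b, c}ᶜ
  {b}  = {a, c}ᶜ
  (now 8)
Round 2: no new sets; the family is a σ-algebra.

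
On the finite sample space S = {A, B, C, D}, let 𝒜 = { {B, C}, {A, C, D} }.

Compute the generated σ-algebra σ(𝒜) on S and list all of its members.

σ(𝒜) = { ∅, {B}, {C}, {A, D}, {B, C}, {A, B, D}, {A, C, D}, S }

Derivation:
Seed the family with 𝒜 together with ∅ and S: { ∅, {B, C}, {A, C, D}, S }.
Pass 1: +2 →
  {B}  = ᶜ of {A, C, D}
  {A, D}  = ᶜ of {B, C}
  |family| = 6
Pass 2: 1 new —
  {A, B, D}  = {A, D} ∪ {B}
  |family| = 7
Pass 3 adds 1:
  {C}  = ᶜ of {A, B, D}
  |family| = 8
Pass 4: already closed under ᶜ and ∪.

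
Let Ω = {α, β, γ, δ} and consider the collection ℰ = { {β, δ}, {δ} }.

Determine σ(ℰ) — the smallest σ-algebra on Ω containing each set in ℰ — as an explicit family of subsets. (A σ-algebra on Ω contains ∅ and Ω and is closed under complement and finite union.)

Start: ℰ ∪ {∅, Ω} = { ∅, {δ}, {β, δ}, Ω }.
Step 1. New:
  {α, γ}  = complement {β, δ}
  {α, β, γ}  = complement {δ}
  |family| = 6
Step 2 (1 new):
  {α, γ, δ}  = {α, γ} ∪ {δ}
  |family| = 7
Step 3 (1 new):
  {β}  = complement {α, γ, δ}
  |family| = 8
Step 4: already closed under ᶜ and ∪.

|σ(ℰ)| = 8.  σ(ℰ) = { ∅, {β}, {δ}, {α, γ}, {β, δ}, {α, β, γ}, {α, γ, δ}, Ω }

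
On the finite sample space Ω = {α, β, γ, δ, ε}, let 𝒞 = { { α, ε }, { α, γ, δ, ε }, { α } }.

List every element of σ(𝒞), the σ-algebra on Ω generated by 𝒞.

Begin from { {}, { α }, { α, ε }, { α, γ, δ, ε }, Ω } (that is, 𝒞 plus ∅ and Ω).
Round 1: +3 →
  { β }  = complement { α, γ, δ, ε }
  { β, γ, δ }  = complement { α, ε }
  { β, γ, δ, ε }  = complement { α }
  [8 total]
Round 2 (3 new):
  { α, β }  = { β } ∪ { α }
  { α, β, ε }  = { β } ∪ { α, ε }
  { α, β, γ, δ }  = { β, γ, δ } ∪ { α }
  [11 total]
Round 3 (3 new):
  { ε }  = complement { α, β, γ, δ }
  { γ, δ }  = complement { α, β, ε }
  { γ, δ, ε }  = complement { α, β }
  [14 total]
Round 4: +2 →
  { β, ε }  = { β } ∪ { ε }
  { α, γ, δ }  = { γ, δ } ∪ { α }
  [16 total]
Round 5: closed — nothing new.

Therefore σ(𝒞) = { {}, { α }, { β }, { ε }, { α, β }, { α, ε }, { β, ε }, { γ, δ }, { α, β, ε }, { α, γ, δ }, { β, γ, δ }, { γ, δ, ε }, { α, β, γ, δ }, { α, γ, δ, ε }, { β, γ, δ, ε }, Ω } (|σ(𝒞)| = 16).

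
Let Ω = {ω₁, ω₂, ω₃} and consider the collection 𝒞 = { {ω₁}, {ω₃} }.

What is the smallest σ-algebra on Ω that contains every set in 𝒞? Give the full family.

Seed the family with 𝒞 together with ∅ and Ω: { {}, {ω₁}, {ω₃}, Ω }.
Step 1 adds 3:
  {ω₁, ω₂}  = Ω∖{ω₃}
  {ω₁, ω₃}  = {ω₃} ∪ {ω₁}
  {ω₂, ω₃}  = Ω∖{ω₁}
  |family| = 7
Step 2: 1 new —
  {ω₂}  = Ω∖{ω₁, ω₃}
  |family| = 8
Step 3: already closed under ᶜ and ∪.

σ(𝒞) = { {}, {ω₁}, {ω₂}, {ω₃}, {ω₁, ω₂}, {ω₁, ω₃}, {ω₂, ω₃}, Ω }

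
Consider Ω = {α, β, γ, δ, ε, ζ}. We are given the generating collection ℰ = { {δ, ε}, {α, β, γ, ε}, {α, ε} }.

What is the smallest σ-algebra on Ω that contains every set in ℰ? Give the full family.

Answer: σ(ℰ) = { ∅, {α}, {δ}, {ε}, {ζ}, {α, δ}, {α, ε}, {α, ζ}, {β, γ}, {δ, ε}, {δ, ζ}, {ε, ζ}, {α, β, γ}, {α, δ, ε}, {α, δ, ζ}, {α, ε, ζ}, {β, γ, δ}, {β, γ, ε}, {β, γ, ζ}, {δ, ε, ζ}, {α, β, γ, δ}, {α, β, γ, ε}, {α, β, γ, ζ}, {α, δ, ε, ζ}, {β, γ, δ, ε}, {β, γ, δ, ζ}, {β, γ, ε, ζ}, {α, β, γ, δ, ε}, {α, β, γ, δ, ζ}, {α, β, γ, ε, ζ}, {β, γ, δ, ε, ζ}, Ω }

Derivation:
Seed the family with ℰ together with ∅ and Ω: { ∅, {α, ε}, {δ, ε}, {α, β, γ, ε}, Ω }.
Iteration 1 (5 new):
  {δ, ζ}  = complement {α, β, γ, ε}
  {α, δ, ε}  = {δ, ε} ∪ {α, ε}
  {α, β, γ, ζ}  = complement {δ, ε}
  {β, γ, δ, ζ}  = complement {α, ε}
  {α, β, γ, δ, ε}  = {δ, ε} ∪ {α, β, γ, ε}
  |family| = 10
Iteration 2. New:
  {ζ}  = complement {α, β, γ, δ, ε}
  {β, γ, ζ}  = complement {α, δ, ε}
  {δ, ε, ζ}  = {δ, ε} ∪ {δ, ζ}
  {α, δ, ε, ζ}  = {α, δ, ε} ∪ {δ, ζ}
  {α, β, γ, δ, ζ}  = {α, β, γ, ζ} ∪ {β, γ, δ, ζ}
  {α, β, γ, ε, ζ}  = {α, β, γ, ζ} ∪ {α, ε}
  {β, γ, δ, ε, ζ}  = {δ, ε} ∪ {β, γ, δ, ζ}
  |family| = 17
Iteration 3. New:
  {α}  = complement {β, γ, δ, ε, ζ}
  {δ}  = complement {α, β, γ, ε, ζ}
  {ε}  = complement {α, β, γ, δ, ζ}
  {β, γ}  = complement {α, δ, ε, ζ}
  {α, β, γ}  = complement {δ, ε, ζ}
  {α, ε, ζ}  = {α, ε} ∪ {ζ}
  |family| = 23
Iteration 4 adds 9:
  {α, δ}  = {α} ∪ {δ}
  {α, ζ}  = {α} ∪ {ζ}
  {ε, ζ}  = {ζ} ∪ {ε}
  {α, δ, ζ}  = {α} ∪ {δ, ζ}
  {β, γ, δ}  = complement {α, ε, ζ}
  {β, γ, ε}  = {ε} ∪ {β, γ}
  {α, β, γ, δ}  = {α, β, γ} ∪ {δ}
  {β, γ, δ, ε}  = {δ, ε} ∪ {β, γ}
  {β, γ, ε, ζ}  = {β, γ, ζ} ∪ {ε}
  |family| = 32
After Iteration 5 the family is unchanged; done.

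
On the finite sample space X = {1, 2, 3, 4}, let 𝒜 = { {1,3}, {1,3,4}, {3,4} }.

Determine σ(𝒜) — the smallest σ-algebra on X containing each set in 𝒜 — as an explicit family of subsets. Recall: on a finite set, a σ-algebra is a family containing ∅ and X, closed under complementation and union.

σ(𝒜) (16 sets): { {}, {1}, {2}, {3}, {4}, {1,2}, {1,3}, {1,4}, {2,3}, {2,4}, {3,4}, {1,2,3}, {1,2,4}, {1,3,4}, {2,3,4}, X }

Working:
Initial family (5 sets): { {}, {1,3}, {3,4}, {1,3,4}, X }.
Iteration 1: +3 →
  {2}  = complement {1,3,4}
  {1,2}  = complement {3,4}
  {2,4}  = complement {1,3}
  — 8 sets.
Iteration 2 adds 3:
  {1,2,3}  = {2} ∪ {1,3}
  {1,2,4}  = {1,2} ∪ {2,4}
  {2,3,4}  = {2} ∪ {3,4}
  — 11 sets.
Iteration 3 adds 3:
  {1}  = complement {2,3,4}
  {3}  = complement {1,2,4}
  {4}  = complement {1,2,3}
  — 14 sets.
Iteration 4 adds 2:
  {1,4}  = {4} ∪ {1}
  {2,3}  = {3} ∪ {2}
  — 16 sets.
Iteration 5 adds nothing — fixpoint reached.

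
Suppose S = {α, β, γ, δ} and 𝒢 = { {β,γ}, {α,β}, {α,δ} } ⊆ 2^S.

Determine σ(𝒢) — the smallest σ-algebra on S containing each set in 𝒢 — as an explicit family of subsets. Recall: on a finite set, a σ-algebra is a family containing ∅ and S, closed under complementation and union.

σ(𝒢) (16 sets): { ∅, {α}, {β}, {γ}, {δ}, {α,β}, {α,γ}, {α,δ}, {β,γ}, {β,δ}, {γ,δ}, {α,β,γ}, {α,β,δ}, {α,γ,δ}, {β,γ,δ}, S }

Check:
Begin from { ∅, {α,β}, {α,δ}, {β,γ}, S } (that is, 𝒢 plus ∅ and S).
Iteration 1: +3 →
  {γ,δ}  = {α,β}ᶜ
  {α,β,γ}  = {β,γ} ∪ {α,β}
  {α,β,δ}  = {α,δ} ∪ {α,β}
  [8 total]
Iteration 2: 4 new —
  {γ}  = {α,β,δ}ᶜ
  {δ}  = {α,β,γ}ᶜ
  {α,γ,δ}  = {γ,δ} ∪ {α,δ}
  {β,γ,δ}  = {γ,δ} ∪ {β,γ}
  [12 total]
Iteration 3 adds 2:
  {α}  = {β,γ,δ}ᶜ
  {β}  = {α,γ,δ}ᶜ
  [14 total]
Iteration 4. New:
  {α,γ}  = {γ} ∪ {α}
  {β,δ}  = {δ} ∪ {β}
  [16 total]
Iteration 5: closed — nothing new.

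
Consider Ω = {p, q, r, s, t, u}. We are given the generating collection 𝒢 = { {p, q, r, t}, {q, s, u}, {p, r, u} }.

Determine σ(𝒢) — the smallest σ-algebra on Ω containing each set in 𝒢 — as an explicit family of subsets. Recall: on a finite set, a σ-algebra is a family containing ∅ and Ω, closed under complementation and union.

σ(𝒢) (32 sets): { ∅, {q}, {s}, {t}, {u}, {p, r}, {q, s}, {q, t}, {q, u}, {s, t}, {s, u}, {t, u}, {p, q, r}, {p, r, s}, {p, r, t}, {p, r, u}, {q, s, t}, {q, s, u}, {q, t, u}, {s, t, u}, {p, q, r, s}, {p, q, r, t}, {p, q, r, u}, {p, r, s, t}, {p, r, s, u}, {p, r, t, u}, {q, s, t, u}, {p, q, r, s, t}, {p, q, r, s, u}, {p, q, r, t, u}, {p, r, s, t, u}, Ω }

Derivation:
Take S₀ = 𝒢 ∪ {∅, Ω} = { ∅, {p, r, u}, {q, s, u}, {p, q, r, t}, Ω }.
Round 1 (5 new):
  {s, u}  = {p, q, r, t}ᶜ
  {p, r, t}  = {q, s, u}ᶜ
  {q, s, t}  = {p, r, u}ᶜ
  {p, q, r, s, u}  = {q, s, u} ∪ {p, r, u}
  {p, q, r, t, u}  = {p, r, u} ∪ {p, q, r, t}
Round 2: 7 new —
  {s}  = {p, q, r, t, u}ᶜ
  {t}  = {p, q, r, s, u}ᶜ
  {p, r, s, u}  = {p, r, u} ∪ {s, u}
  {p, r, t, u}  = {p, r, u} ∪ {p, r, t}
  {q, s, t, u}  = {q, s, u} ∪ {q, s, t}
  {p, q, r, s, t}  = {p, r, t} ∪ {q, s, t}
  {p, r, s, t, u}  = {p, r, t} ∪ {s, u}
Round 3 (8 new):
  {q}  = {p, r, s, t, u}ᶜ
  {u}  = {p, q, r, s, t}ᶜ
  {p, r}  = {q, s, t, u}ᶜ
  {q, s}  = {p, r, t, u}ᶜ
  {q, t}  = {p, r, s, u}ᶜ
  {s, t}  = {s} ∪ {t}
  {s, t, u}  = {s, u} ∪ {t}
  {p, r, s, t}  = {s} ∪ {p, r, t}
Round 4: +7 →
  {q, u}  = {p, r, s, t}ᶜ
  {t, u}  = {u} ∪ {t}
  {p, q, r}  = {s, t, u}ᶜ
  {p, r, s}  = {p, r} ∪ {s}
  {q, t, u}  = {q, t} ∪ {u}
  {p, q, r, s}  = {p, r} ∪ {q, s}
  {p, q, r, u}  = {s, t}ᶜ
Round 5: already closed under ᶜ and ∪.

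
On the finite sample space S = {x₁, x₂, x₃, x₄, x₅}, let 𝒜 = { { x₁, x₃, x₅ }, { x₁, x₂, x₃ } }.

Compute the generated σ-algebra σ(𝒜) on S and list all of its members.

Initial family (4 sets): { {  }, { x₁, x₂, x₃ }, { x₁, x₃, x₅ }, S }.
Pass 1 adds 3:
  { x₂, x₄ }  = complement { x₁, x₃, x₅ }
  { x₄, x₅ }  = complement { x₁, x₂, x₃ }
  { x₁, x₂, x₃, x₅ }  = { x₁, x₃, x₅ } ∪ { x₁, x₂, x₃ }
Pass 2 adds 4:
  { x₄ }  = complement { x₁, x₂, x₃, x₅ }
  { x₂, x₄, x₅ }  = { x₄, x₅ } ∪ { x₂, x₄ }
  { x₁, x₂, x₃, x₄ }  = { x₁, x₂, x₃ } ∪ { x₂, x₄ }
  { x₁, x₃, x₄, x₅ }  = { x₄, x₅ } ∪ { x₁, x₃, x₅ }
Pass 3 adds 3:
  { x₂ }  = complement { x₁, x₃, x₄, x₅ }
  { x₅ }  = complement { x₁, x₂, x₃, x₄ }
  { x₁, x₃ }  = complement { x₂, x₄, x₅ }
Pass 4. New:
  { x₂, x₅ }  = { x₂ } ∪ { x₅ }
  { x₁, x₃, x₄ }  = { x₁, x₃ } ∪ { x₄ }
Pass 5: closed — nothing new.

σ(𝒜) = { {  }, { x₂ }, { x₄ }, { x₅ }, { x₁, x₃ }, { x₂, x₄ }, { x₂, x₅ }, { x₄, x₅ }, { x₁, x₂, x₃ }, { x₁, x₃, x₄ }, { x₁, x₃, x₅ }, { x₂, x₄, x₅ }, { x₁, x₂, x₃, x₄ }, { x₁, x₂, x₃, x₅ }, { x₁, x₃, x₄, x₅ }, S }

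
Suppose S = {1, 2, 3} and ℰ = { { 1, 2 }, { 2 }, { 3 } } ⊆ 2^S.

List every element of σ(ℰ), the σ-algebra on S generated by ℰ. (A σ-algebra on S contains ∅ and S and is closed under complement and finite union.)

Seed the family with ℰ together with ∅ and S: { {  }, { 2 }, { 3 }, { 1, 2 }, S }.
Step 1. New:
  { 1, 3 }  = complement { 2 }
  { 2, 3 }  = { 3 } ∪ { 2 }
Step 2: +1 →
  { 1 }  = complement { 2, 3 }
Step 3 adds nothing — fixpoint reached.

σ(ℰ) = { {  }, { 1 }, { 2 }, { 3 }, { 1, 2 }, { 1, 3 }, { 2, 3 }, S }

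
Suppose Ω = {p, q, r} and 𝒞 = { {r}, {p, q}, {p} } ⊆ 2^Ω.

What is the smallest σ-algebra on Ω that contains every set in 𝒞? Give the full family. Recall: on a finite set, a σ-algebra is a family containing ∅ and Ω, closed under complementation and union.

Seed the family with 𝒞 together with ∅ and Ω: { {}, {p}, {r}, {p, q}, Ω }.
Step 1 (2 new):
  {p, r}  = {r} ∪ {p}
  {q, r}  = ᶜ of {p}
  (now 7)
Step 2. New:
  {q}  = ᶜ of {p, r}
  (now 8)
Step 3: no new sets; the family is a σ-algebra.

|σ(𝒞)| = 8.  σ(𝒞) = { {}, {p}, {q}, {r}, {p, q}, {p, r}, {q, r}, Ω }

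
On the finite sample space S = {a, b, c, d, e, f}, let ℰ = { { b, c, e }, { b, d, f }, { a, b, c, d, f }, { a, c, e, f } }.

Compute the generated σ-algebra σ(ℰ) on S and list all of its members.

Initial family (6 sets): { ∅, { b, c, e }, { b, d, f }, { a, c, e, f }, { a, b, c, d, f }, S }.
Iteration 1: +6 →
  { e }  = { a, b, c, d, f }ᶜ
  { b, d }  = { a, c, e, f }ᶜ
  { a, c, e }  = { b, d, f }ᶜ
  { a, d, f }  = { b, c, e }ᶜ
  { a, b, c, e, f }  = { a, c, e, f } ∪ { b, c, e }
  { b, c, d, e, f }  = { b, d, f } ∪ { b, c, e }
Iteration 2. New:
  { a }  = { b, c, d, e, f }ᶜ
  { d }  = { a, b, c, e, f }ᶜ
  { b, d, e }  = { e } ∪ { b, d }
  { a, b, c, e }  = { a, c, e } ∪ { b, c, e }
  { a, b, d, f }  = { b, d, f } ∪ { a, d, f }
  { a, d, e, f }  = { a, d, f } ∪ { e }
  { b, c, d, e }  = { b, c, e } ∪ { b, d }
  { b, d, e, f }  = { b, d, f } ∪ { e }
  { a, b, c, d, e }  = { a, c, e } ∪ { b, d }
  { a, c, d, e, f }  = { a, c, e, f } ∪ { a, d, f }
Iteration 3 adds 15:
  { b }  = { a, c, d, e, f }ᶜ
  { f }  = { a, b, c, d, e }ᶜ
  { a, c }  = { b, d, e, f }ᶜ
  { a, d }  = { d } ∪ { a }
  { a, e }  = { e } ∪ { a }
  { a, f }  = { b, c, d, e }ᶜ
  { b, c }  = { a, d, e, f }ᶜ
  { c, e }  = { a, b, d, f }ᶜ
  { d, e }  = { e } ∪ { d }
  { d, f }  = { a, b, c, e }ᶜ
  { a, b, d }  = { b, d } ∪ { a }
  { a, c, f }  = { b, d, e }ᶜ
  { a, b, d, e }  = { b, d, e } ∪ { a }
  { a, c, d, e }  = { a, c, e } ∪ { d }
  { a, b, d, e, f }  = { b, d, f } ∪ { a, d, e, f }
Iteration 4: +23 →
  { c }  = { a, b, d, e, f }ᶜ
  { a, b }  = { a } ∪ { b }
  { b, e }  = { b } ∪ { e }
  { b, f }  = { a, c, d, e }ᶜ
  { c, f }  = { a, b, d, e }ᶜ
  { e, f }  = { f } ∪ { e }
  { a, b, c }  = { a } ∪ { b, c }
  { a, b, e }  = { b } ∪ { a, e }
  { a, b, f }  = { a, f } ∪ { b }
  { a, c, d }  = { a, c } ∪ { a, d }
  { a, d, e }  = { a } ∪ { d, e }
  { a, e, f }  = { a, f } ∪ { e }
  { b, c, d }  = { b, c } ∪ { d }
  { b, c, f }  = { f } ∪ { b, c }
  { c, d, e }  = { d, e } ∪ { c, e }
  { c, e, f }  = { a, b, d }ᶜ
  { d, e, f }  = { f } ∪ { d, e }
  { a, b, c, d }  = { a, b, d } ∪ { b, c }
  { a, b, c, f }  = { d, e }ᶜ
  { a, c, d, f }  = { a, c, f } ∪ { a, d, f }
  { b, c, d, f }  = { a, e }ᶜ
  { b, c, e, f }  = { a, d }ᶜ
  { c, d, e, f }  = { c, e } ∪ { d, f }
Iteration 5 (4 new):
  { c, d }  = { c } ∪ { d }
  { b, e, f }  = { a, c, d }ᶜ
  { c, d, f }  = { a, b, e }ᶜ
  { a, b, e, f }  = { b, e } ∪ { a, f }
After Iteration 6 the family is unchanged; done.

σ(ℰ) = { ∅, { a }, { b }, { c }, { d }, { e }, { f }, { a, b }, { a, c }, { a, d }, { a, e }, { a, f }, { b, c }, { b, d }, { b, e }, { b, f }, { c, d }, { c, e }, { c, f }, { d, e }, { d, f }, { e, f }, { a, b, c }, { a, b, d }, { a, b, e }, { a, b, f }, { a, c, d }, { a, c, e }, { a, c, f }, { a, d, e }, { a, d, f }, { a, e, f }, { b, c, d }, { b, c, e }, { b, c, f }, { b, d, e }, { b, d, f }, { b, e, f }, { c, d, e }, { c, d, f }, { c, e, f }, { d, e, f }, { a, b, c, d }, { a, b, c, e }, { a, b, c, f }, { a, b, d, e }, { a, b, d, f }, { a, b, e, f }, { a, c, d, e }, { a, c, d, f }, { a, c, e, f }, { a, d, e, f }, { b, c, d, e }, { b, c, d, f }, { b, c, e, f }, { b, d, e, f }, { c, d, e, f }, { a, b, c, d, e }, { a, b, c, d, f }, { a, b, c, e, f }, { a, b, d, e, f }, { a, c, d, e, f }, { b, c, d, e, f }, S }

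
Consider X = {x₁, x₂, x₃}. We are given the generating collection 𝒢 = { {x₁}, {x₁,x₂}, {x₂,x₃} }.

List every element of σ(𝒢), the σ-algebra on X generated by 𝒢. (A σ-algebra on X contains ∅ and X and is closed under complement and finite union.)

σ(𝒢) = { {}, {x₁}, {x₂}, {x₃}, {x₁,x₂}, {x₁,x₃}, {x₂,x₃}, X }

Trace:
Start: 𝒢 ∪ {∅, X} = { {}, {x₁}, {x₁,x₂}, {x₂,x₃}, X }.
Iteration 1 (1 new):
  {x₃}  = {x₁,x₂}ᶜ
  |family| = 6
Iteration 2: 1 new —
  {x₁,x₃}  = {x₃} ∪ {x₁}
  |family| = 7
Iteration 3: 1 new —
  {x₂}  = {x₁,x₃}ᶜ
  |family| = 8
Iteration 4 adds nothing — fixpoint reached.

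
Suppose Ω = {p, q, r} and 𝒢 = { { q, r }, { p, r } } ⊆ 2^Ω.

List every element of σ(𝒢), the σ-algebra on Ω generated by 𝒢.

Take S₀ = 𝒢 ∪ {∅, Ω} = { {  }, { p, r }, { q, r }, Ω }.
Round 1: 2 new —
  { p }  = { q, r }ᶜ
  { q }  = { p, r }ᶜ
Round 2 (1 new):
  { p, q }  = { q } ∪ { p }
Round 3 adds 1:
  { r }  = { p, q }ᶜ
Round 4: stable.

Therefore σ(𝒢) = { {  }, { p }, { q }, { r }, { p, q }, { p, r }, { q, r }, Ω } (|σ(𝒢)| = 8).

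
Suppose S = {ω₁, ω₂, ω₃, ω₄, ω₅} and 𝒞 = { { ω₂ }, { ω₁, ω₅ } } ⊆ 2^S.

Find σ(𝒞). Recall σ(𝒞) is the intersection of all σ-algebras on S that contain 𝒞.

Initial family (4 sets): { {}, { ω₂ }, { ω₁, ω₅ }, S }.
Step 1 (3 new):
  { ω₁, ω₂, ω₅ }  = { ω₂ } ∪ { ω₁, ω₅ }
  { ω₂, ω₃, ω₄ }  = complement { ω₁, ω₅ }
  { ω₁, ω₃, ω₄, ω₅ }  = complement { ω₂ }
Step 2: 1 new —
  { ω₃, ω₄ }  = complement { ω₁, ω₂, ω₅ }
Step 3: already closed under ᶜ and ∪.

σ(𝒞) = { {}, { ω₂ }, { ω₁, ω₅ }, { ω₃, ω₄ }, { ω₁, ω₂, ω₅ }, { ω₂, ω₃, ω₄ }, { ω₁, ω₃, ω₄, ω₅ }, S }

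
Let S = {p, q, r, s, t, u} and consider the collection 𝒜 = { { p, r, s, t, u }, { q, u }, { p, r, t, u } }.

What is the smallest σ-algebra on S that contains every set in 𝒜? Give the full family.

Take S₀ = 𝒜 ∪ {∅, S} = { ∅, { q, u }, { p, r, t, u }, { p, r, s, t, u }, S }.
Round 1: 4 new —
  { q }  = S∖{ p, r, s, t, u }
  { q, s }  = S∖{ p, r, t, u }
  { p, r, s, t }  = S∖{ q, u }
  { p, q, r, t, u }  = { p, r, t, u } ∪ { q, u }
  [9 total]
Round 2: 3 new —
  { s }  = S∖{ p, q, r, t, u }
  { q, s, u }  = { q, u } ∪ { q, s }
  { p, q, r, s, t }  = { q } ∪ { p, r, s, t }
  [12 total]
Round 3 adds 2:
  { u }  = S∖{ p, q, r, s, t }
  { p, r, t }  = S∖{ q, s, u }
  [14 total]
Round 4: +2 →
  { s, u }  = { s } ∪ { u }
  { p, q, r, t }  = { p, r, t } ∪ { q }
  [16 total]
Round 5: closed — nothing new.

Therefore σ(𝒜) = { ∅, { q }, { s }, { u }, { q, s }, { q, u }, { s, u }, { p, r, t }, { q, s, u }, { p, q, r, t }, { p, r, s, t }, { p, r, t, u }, { p, q, r, s, t }, { p, q, r, t, u }, { p, r, s, t, u }, S } (|σ(𝒜)| = 16).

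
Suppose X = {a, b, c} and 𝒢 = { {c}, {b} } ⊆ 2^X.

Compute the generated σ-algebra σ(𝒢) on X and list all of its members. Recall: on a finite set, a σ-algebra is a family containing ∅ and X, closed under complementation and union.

σ(𝒢) = { ∅, {a}, {b}, {c}, {a,b}, {a,c}, {b,c}, X }

Check:
Take S₀ = 𝒢 ∪ {∅, X} = { ∅, {b}, {c}, X }.
Iteration 1: +3 →
  {a,b}  = X∖{c}
  {a,c}  = X∖{b}
  {b,c}  = {c} ∪ {b}
Iteration 2: 1 new —
  {a}  = X∖{b,c}
Iteration 3: already closed under ᶜ and ∪.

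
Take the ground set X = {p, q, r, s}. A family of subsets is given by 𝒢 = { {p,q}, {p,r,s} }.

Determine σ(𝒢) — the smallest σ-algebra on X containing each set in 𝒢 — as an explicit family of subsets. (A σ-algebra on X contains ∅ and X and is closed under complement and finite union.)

|σ(𝒢)| = 8.  σ(𝒢) = { {}, {p}, {q}, {p,q}, {r,s}, {p,r,s}, {q,r,s}, X }

Check:
Seed the family with 𝒢 together with ∅ and X: { {}, {p,q}, {p,r,s}, X }.
Pass 1. New:
  {q}  = X∖{p,r,s}
  {r,s}  = X∖{p,q}
  (now 6)
Pass 2 (1 new):
  {q,r,s}  = {r,s} ∪ {q}
  (now 7)
Pass 3: +1 →
  {p}  = X∖{q,r,s}
  (now 8)
After Pass 4 the family is unchanged; done.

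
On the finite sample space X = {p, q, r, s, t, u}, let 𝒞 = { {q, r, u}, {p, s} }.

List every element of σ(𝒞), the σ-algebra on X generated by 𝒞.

Initial family (4 sets): { {}, {p, s}, {q, r, u}, X }.
Pass 1 (3 new):
  {p, s, t}  = {q, r, u}ᶜ
  {q, r, t, u}  = {p, s}ᶜ
  {p, q, r, s, u}  = {q, r, u} ∪ {p, s}
Pass 2: +1 →
  {t}  = {p, q, r, s, u}ᶜ
Pass 3 adds nothing — fixpoint reached.

|σ(𝒞)| = 8.  σ(𝒞) = { {}, {t}, {p, s}, {p, s, t}, {q, r, u}, {q, r, t, u}, {p, q, r, s, u}, X }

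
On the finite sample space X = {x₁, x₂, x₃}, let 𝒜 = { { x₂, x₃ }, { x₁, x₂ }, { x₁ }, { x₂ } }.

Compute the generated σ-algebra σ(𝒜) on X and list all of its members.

Start: 𝒜 ∪ {∅, X} = { {  }, { x₁ }, { x₂ }, { x₁, x₂ }, { x₂, x₃ }, X }.
Iteration 1: +2 →
  { x₃ }  = { x₁, x₂ }ᶜ
  { x₁, x₃ }  = { x₂ }ᶜ
  [8 total]
Iteration 2 adds nothing — fixpoint reached.

Therefore σ(𝒜) = { {  }, { x₁ }, { x₂ }, { x₃ }, { x₁, x₂ }, { x₁, x₃ }, { x₂, x₃ }, X } (|σ(𝒜)| = 8).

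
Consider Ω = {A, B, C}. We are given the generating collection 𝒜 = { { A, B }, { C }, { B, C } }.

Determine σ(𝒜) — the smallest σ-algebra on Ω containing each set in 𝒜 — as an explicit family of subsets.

σ(𝒜) (8 sets): { {  }, { A }, { B }, { C }, { A, B }, { A, C }, { B, C }, Ω }

Trace:
Seed the family with 𝒜 together with ∅ and Ω: { {  }, { C }, { A, B }, { B, C }, Ω }.
Step 1: 1 new —
  { A }  = complement { B, C }
  |family| = 6
Step 2 (1 new):
  { A, C }  = { C } ∪ { A }
  |family| = 7
Step 3 (1 new):
  { B }  = complement { A, C }
  |family| = 8
Step 4: closed — nothing new.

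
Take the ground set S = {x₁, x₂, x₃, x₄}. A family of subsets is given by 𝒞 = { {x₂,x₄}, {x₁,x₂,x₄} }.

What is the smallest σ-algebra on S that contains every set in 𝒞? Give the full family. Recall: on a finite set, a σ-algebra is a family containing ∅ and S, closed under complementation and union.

σ(𝒞) = { ∅, {x₁}, {x₃}, {x₁,x₃}, {x₂,x₄}, {x₁,x₂,x₄}, {x₂,x₃,x₄}, S }

Derivation:
Start: 𝒞 ∪ {∅, S} = { ∅, {x₂,x₄}, {x₁,x₂,x₄}, S }.
Pass 1. New:
  {x₃}  = ᶜ of {x₁,x₂,x₄}
  {x₁,x₃}  = ᶜ of {x₂,x₄}
Pass 2: +1 →
  {x₂,x₃,x₄}  = {x₃} ∪ {x₂,x₄}
Pass 3 (1 new):
  {x₁}  = ᶜ of {x₂,x₃,x₄}
After Pass 4 the family is unchanged; done.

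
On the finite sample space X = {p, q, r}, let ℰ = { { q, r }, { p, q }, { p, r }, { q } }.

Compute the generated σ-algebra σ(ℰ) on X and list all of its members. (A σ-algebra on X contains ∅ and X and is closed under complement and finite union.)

σ(ℰ) = { {}, { p }, { q }, { r }, { p, q }, { p, r }, { q, r }, X }

Derivation:
Start: ℰ ∪ {∅, X} = { {}, { q }, { p, q }, { p, r }, { q, r }, X }.
Pass 1. New:
  { p }  = ᶜ of { q, r }
  { r }  = ᶜ of { p, q }
Pass 2 adds nothing — fixpoint reached.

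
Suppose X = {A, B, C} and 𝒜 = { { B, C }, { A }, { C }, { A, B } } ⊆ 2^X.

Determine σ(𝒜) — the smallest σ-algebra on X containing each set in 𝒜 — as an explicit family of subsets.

σ(𝒜) = { ∅, { A }, { B }, { C }, { A, B }, { A, C }, { B, C }, X }

Working:
Take S₀ = 𝒜 ∪ {∅, X} = { ∅, { A }, { C }, { A, B }, { B, C }, X }.
Pass 1: 1 new —
  { A, C }  = { C } ∪ { A }
  (now 7)
Pass 2. New:
  { B }  = { A, C }ᶜ
  (now 8)
Pass 3: stable.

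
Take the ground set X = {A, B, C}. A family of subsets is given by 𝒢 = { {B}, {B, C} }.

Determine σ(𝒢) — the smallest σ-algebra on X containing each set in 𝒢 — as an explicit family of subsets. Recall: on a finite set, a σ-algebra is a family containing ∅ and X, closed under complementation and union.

Start: 𝒢 ∪ {∅, X} = { {}, {B}, {B, C}, X }.
Iteration 1: +2 →
  {A}  = complement {B, C}
  {A, C}  = complement {B}
  — 6 sets.
Iteration 2. New:
  {A, B}  = {B} ∪ {A}
  — 7 sets.
Iteration 3: 1 new —
  {C}  = complement {A, B}
  — 8 sets.
Iteration 4 adds nothing — fixpoint reached.

Hence σ(𝒢) has 8 members: { {}, {A}, {B}, {C}, {A, B}, {A, C}, {B, C}, X }.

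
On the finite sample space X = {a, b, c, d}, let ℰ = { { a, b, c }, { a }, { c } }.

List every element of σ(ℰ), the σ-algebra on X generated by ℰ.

Take S₀ = ℰ ∪ {∅, X} = { {  }, { a }, { c }, { a, b, c }, X }.
Iteration 1. New:
  { d }  = ᶜ of { a, b, c }
  { a, c }  = { c } ∪ { a }
  { a, b, d }  = ᶜ of { c }
  { b, c, d }  = ᶜ of { a }
  |family| = 9
Iteration 2: +4 →
  { a, d }  = { d } ∪ { a }
  { b, d }  = ᶜ of { a, c }
  { c, d }  = { c } ∪ { d }
  { a, c, d }  = { a, c } ∪ { d }
  |family| = 13
Iteration 3: +3 →
  { b }  = ᶜ of { a, c, d }
  { a, b }  = ᶜ of { c, d }
  { b, c }  = ᶜ of { a, d }
  |family| = 16
Iteration 4 adds nothing — fixpoint reached.

σ(ℰ) = { {  }, { a }, { b }, { c }, { d }, { a, b }, { a, c }, { a, d }, { b, c }, { b, d }, { c, d }, { a, b, c }, { a, b, d }, { a, c, d }, { b, c, d }, X }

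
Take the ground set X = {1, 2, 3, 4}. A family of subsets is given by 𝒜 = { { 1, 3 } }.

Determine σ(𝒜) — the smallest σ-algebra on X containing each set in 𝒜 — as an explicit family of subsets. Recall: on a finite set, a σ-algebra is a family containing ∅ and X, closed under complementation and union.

Seed the family with 𝒜 together with ∅ and X: { {}, { 1, 3 }, X }.
Iteration 1 (1 new):
  { 2, 4 }  = ᶜ of { 1, 3 }
  — 4 sets.
Iteration 2: stable.

Therefore σ(𝒜) = { {}, { 1, 3 }, { 2, 4 }, X } (|σ(𝒜)| = 4).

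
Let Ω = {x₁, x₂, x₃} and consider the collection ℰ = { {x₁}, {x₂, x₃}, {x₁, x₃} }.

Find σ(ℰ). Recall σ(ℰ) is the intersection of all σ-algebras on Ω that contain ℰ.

Initial family (5 sets): { ∅, {x₁}, {x₁, x₃}, {x₂, x₃}, Ω }.
Iteration 1 (1 new):
  {x₂}  = Ω∖{x₁, x₃}
  (now 6)
Iteration 2 (1 new):
  {x₁, x₂}  = {x₂} ∪ {x₁}
  (now 7)
Iteration 3 (1 new):
  {x₃}  = Ω∖{x₁, x₂}
  (now 8)
Iteration 4: already closed under ᶜ and ∪.

σ(ℰ) = { ∅, {x₁}, {x₂}, {x₃}, {x₁, x₂}, {x₁, x₃}, {x₂, x₃}, Ω }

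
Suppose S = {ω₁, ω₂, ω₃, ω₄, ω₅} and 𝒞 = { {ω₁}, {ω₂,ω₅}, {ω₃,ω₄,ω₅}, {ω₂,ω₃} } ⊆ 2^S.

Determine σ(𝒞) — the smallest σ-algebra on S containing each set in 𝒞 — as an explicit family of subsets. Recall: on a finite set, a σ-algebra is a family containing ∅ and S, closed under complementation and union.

Initial family (6 sets): { {}, {ω₁}, {ω₂,ω₃}, {ω₂,ω₅}, {ω₃,ω₄,ω₅}, S }.
Step 1. New:
  {ω₁,ω₂}  = ᶜ of {ω₃,ω₄,ω₅}
  {ω₁,ω₂,ω₃}  = {ω₂,ω₃} ∪ {ω₁}
  {ω₁,ω₂,ω₅}  = {ω₂,ω₅} ∪ {ω₁}
  {ω₁,ω₃,ω₄}  = ᶜ of {ω₂,ω₅}
  {ω₁,ω₄,ω₅}  = ᶜ of {ω₂,ω₃}
  {ω₂,ω₃,ω₅}  = {ω₂,ω₅} ∪ {ω₂,ω₃}
  {ω₁,ω₃,ω₄,ω₅}  = {ω₃,ω₄,ω₅} ∪ {ω₁}
  {ω₂,ω₃,ω₄,ω₅}  = ᶜ of {ω₁}
  — 14 sets.
Step 2 (7 new):
  {ω₂}  = ᶜ of {ω₁,ω₃,ω₄,ω₅}
  {ω₁,ω₄}  = ᶜ of {ω₂,ω₃,ω₅}
  {ω₃,ω₄}  = ᶜ of {ω₁,ω₂,ω₅}
  {ω₄,ω₅}  = ᶜ of {ω₁,ω₂,ω₃}
  {ω₁,ω₂,ω₃,ω₄}  = {ω₁,ω₂,ω₃} ∪ {ω₁,ω₃,ω₄}
  {ω₁,ω₂,ω₃,ω₅}  = {ω₂,ω₅} ∪ {ω₁,ω₂,ω₃}
  {ω₁,ω₂,ω₄,ω₅}  = {ω₁,ω₄,ω₅} ∪ {ω₂,ω₅}
  — 21 sets.
Step 3 (6 new):
  {ω₃}  = ᶜ of {ω₁,ω₂,ω₄,ω₅}
  {ω₄}  = ᶜ of {ω₁,ω₂,ω₃,ω₅}
  {ω₅}  = ᶜ of {ω₁,ω₂,ω₃,ω₄}
  {ω₁,ω₂,ω₄}  = {ω₂} ∪ {ω₁,ω₄}
  {ω₂,ω₃,ω₄}  = {ω₃,ω₄} ∪ {ω₂}
  {ω₂,ω₄,ω₅}  = {ω₂,ω₅} ∪ {ω₄,ω₅}
  — 27 sets.
Step 4: +4 →
  {ω₁,ω₃}  = ᶜ of {ω₂,ω₄,ω₅}
  {ω₁,ω₅}  = ᶜ of {ω₂,ω₃,ω₄}
  {ω₂,ω₄}  = {ω₂} ∪ {ω₄}
  {ω₃,ω₅}  = ᶜ of {ω₁,ω₂,ω₄}
  — 31 sets.
Step 5: +1 →
  {ω₁,ω₃,ω₅}  = ᶜ of {ω₂,ω₄}
  — 32 sets.
Step 6: closed — nothing new.

Hence σ(𝒞) has 32 members: { {}, {ω₁}, {ω₂}, {ω₃}, {ω₄}, {ω₅}, {ω₁,ω₂}, {ω₁,ω₃}, {ω₁,ω₄}, {ω₁,ω₅}, {ω₂,ω₃}, {ω₂,ω₄}, {ω₂,ω₅}, {ω₃,ω₄}, {ω₃,ω₅}, {ω₄,ω₅}, {ω₁,ω₂,ω₃}, {ω₁,ω₂,ω₄}, {ω₁,ω₂,ω₅}, {ω₁,ω₃,ω₄}, {ω₁,ω₃,ω₅}, {ω₁,ω₄,ω₅}, {ω₂,ω₃,ω₄}, {ω₂,ω₃,ω₅}, {ω₂,ω₄,ω₅}, {ω₃,ω₄,ω₅}, {ω₁,ω₂,ω₃,ω₄}, {ω₁,ω₂,ω₃,ω₅}, {ω₁,ω₂,ω₄,ω₅}, {ω₁,ω₃,ω₄,ω₅}, {ω₂,ω₃,ω₄,ω₅}, S }.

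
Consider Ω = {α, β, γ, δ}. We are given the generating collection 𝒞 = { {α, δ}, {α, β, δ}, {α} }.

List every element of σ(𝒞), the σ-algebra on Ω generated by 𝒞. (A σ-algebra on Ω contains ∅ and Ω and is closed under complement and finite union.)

σ(𝒞) (16 sets): { ∅, {α}, {β}, {γ}, {δ}, {α, β}, {α, γ}, {α, δ}, {β, γ}, {β, δ}, {γ, δ}, {α, β, γ}, {α, β, δ}, {α, γ, δ}, {β, γ, δ}, Ω }

Trace:
Initial family (5 sets): { ∅, {α}, {α, δ}, {α, β, δ}, Ω }.
Pass 1: 3 new —
  {γ}  = ᶜ of {α, β, δ}
  {β, γ}  = ᶜ of {α, δ}
  {β, γ, δ}  = ᶜ of {α}
  [8 total]
Pass 2 adds 3:
  {α, γ}  = {γ} ∪ {α}
  {α, β, γ}  = {β, γ} ∪ {α}
  {α, γ, δ}  = {γ} ∪ {α, δ}
  [11 total]
Pass 3 adds 3:
  {β}  = ᶜ of {α, γ, δ}
  {δ}  = ᶜ of {α, β, γ}
  {β, δ}  = ᶜ of {α, γ}
  [14 total]
Pass 4 (2 new):
  {α, β}  = {β} ∪ {α}
  {γ, δ}  = {γ} ∪ {δ}
  [16 total]
Pass 5: no new sets; the family is a σ-algebra.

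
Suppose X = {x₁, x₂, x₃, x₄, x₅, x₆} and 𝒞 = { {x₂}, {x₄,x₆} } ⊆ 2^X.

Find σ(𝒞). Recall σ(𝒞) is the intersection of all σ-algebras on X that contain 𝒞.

Answer: σ(𝒞) = { {}, {x₂}, {x₄,x₆}, {x₁,x₃,x₅}, {x₂,x₄,x₆}, {x₁,x₂,x₃,x₅}, {x₁,x₃,x₄,x₅,x₆}, X }

Check:
Begin from { {}, {x₂}, {x₄,x₆}, X } (that is, 𝒞 plus ∅ and X).
Step 1 adds 3:
  {x₂,x₄,x₆}  = {x₂} ∪ {x₄,x₆}
  {x₁,x₂,x₃,x₅}  = ᶜ of {x₄,x₆}
  {x₁,x₃,x₄,x₅,x₆}  = ᶜ of {x₂}
  — 7 sets.
Step 2. New:
  {x₁,x₃,x₅}  = ᶜ of {x₂,x₄,x₆}
  — 8 sets.
Step 3: stable.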